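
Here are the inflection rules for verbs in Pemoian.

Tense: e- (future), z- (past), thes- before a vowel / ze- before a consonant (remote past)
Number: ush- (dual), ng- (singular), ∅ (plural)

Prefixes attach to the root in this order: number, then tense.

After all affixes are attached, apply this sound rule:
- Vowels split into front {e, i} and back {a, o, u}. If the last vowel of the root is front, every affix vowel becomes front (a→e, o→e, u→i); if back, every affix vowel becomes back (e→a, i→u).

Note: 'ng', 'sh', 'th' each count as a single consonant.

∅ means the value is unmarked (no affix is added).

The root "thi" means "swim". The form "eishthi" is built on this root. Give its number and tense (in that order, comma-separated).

dual, future

Segment: e-ush-thi.
number: ush- → dual.
tense: e- → future.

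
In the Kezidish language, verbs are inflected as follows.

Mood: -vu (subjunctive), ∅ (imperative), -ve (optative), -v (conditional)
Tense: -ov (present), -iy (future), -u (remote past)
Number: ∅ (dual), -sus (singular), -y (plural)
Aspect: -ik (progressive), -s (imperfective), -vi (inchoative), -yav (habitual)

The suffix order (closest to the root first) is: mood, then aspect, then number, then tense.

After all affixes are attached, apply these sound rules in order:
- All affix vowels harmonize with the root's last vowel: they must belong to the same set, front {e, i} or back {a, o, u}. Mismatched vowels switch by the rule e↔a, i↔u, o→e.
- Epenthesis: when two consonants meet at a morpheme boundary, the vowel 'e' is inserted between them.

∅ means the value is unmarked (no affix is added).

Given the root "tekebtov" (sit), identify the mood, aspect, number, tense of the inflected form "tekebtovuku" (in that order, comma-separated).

imperative, progressive, dual, remote past

Segment: tekebtov-ik-u.
mood: ∅ → imperative.
aspect: -ik → progressive.
number: ∅ → dual.
tense: -u → remote past.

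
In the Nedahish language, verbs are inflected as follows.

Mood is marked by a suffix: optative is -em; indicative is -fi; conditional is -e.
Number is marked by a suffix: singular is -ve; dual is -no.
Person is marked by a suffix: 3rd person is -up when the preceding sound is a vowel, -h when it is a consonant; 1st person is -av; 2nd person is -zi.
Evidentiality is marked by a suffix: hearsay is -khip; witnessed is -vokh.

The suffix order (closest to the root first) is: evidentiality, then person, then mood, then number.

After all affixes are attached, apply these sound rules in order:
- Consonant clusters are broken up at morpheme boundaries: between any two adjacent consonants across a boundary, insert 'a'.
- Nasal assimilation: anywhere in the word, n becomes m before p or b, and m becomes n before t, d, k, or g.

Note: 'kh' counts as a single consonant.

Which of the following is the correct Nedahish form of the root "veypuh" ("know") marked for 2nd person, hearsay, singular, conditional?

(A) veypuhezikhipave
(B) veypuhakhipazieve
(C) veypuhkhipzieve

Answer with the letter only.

B

Attach evidentiality hearsay -khip → veypuhkhip.
Attach person 2nd person -zi → veypuhkhipzi.
Attach mood conditional -e → veypuhkhipzie.
Attach number singular -ve → veypuhkhipzieve.
Apply epenthesis: veypuhkhipzieve → veypuhakhipazieve.
Nasal assimilation: no change.
So the correct form is veypuhakhipazieve, option (B).
(A) veypuhezikhipave is wrong: it has the affixes in the wrong order.
(C) veypuhkhipzieve is wrong: it fails to apply the sound rule(s).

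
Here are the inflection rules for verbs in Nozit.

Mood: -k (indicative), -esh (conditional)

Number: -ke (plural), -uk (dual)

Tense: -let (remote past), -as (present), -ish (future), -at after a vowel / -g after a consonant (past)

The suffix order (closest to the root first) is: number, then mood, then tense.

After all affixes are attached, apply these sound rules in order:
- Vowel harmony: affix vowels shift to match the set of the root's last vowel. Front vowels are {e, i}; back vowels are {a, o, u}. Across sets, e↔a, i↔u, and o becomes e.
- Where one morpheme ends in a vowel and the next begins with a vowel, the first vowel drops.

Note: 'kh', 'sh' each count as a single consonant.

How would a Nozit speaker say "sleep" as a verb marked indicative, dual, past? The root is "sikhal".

sikhalukkg

Attach number dual -uk → sikhaluk.
Attach mood indicative -k → sikhalukk.
Attach tense past -g (after consonant 'k') → sikhalukkg.
Vowel harmony: no change.
Vowel deletion: no change.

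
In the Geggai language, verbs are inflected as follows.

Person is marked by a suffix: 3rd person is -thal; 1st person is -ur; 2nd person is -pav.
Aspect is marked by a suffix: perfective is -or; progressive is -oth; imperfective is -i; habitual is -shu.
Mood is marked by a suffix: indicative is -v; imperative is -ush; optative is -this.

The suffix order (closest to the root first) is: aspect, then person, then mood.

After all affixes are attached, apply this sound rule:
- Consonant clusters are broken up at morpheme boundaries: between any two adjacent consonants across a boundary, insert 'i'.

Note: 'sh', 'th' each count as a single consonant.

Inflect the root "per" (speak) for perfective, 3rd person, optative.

perorithalithis

Attach aspect perfective -or → peror.
Attach person 3rd person -thal → perorthal.
Attach mood optative -this → perorthalthis.
Apply epenthesis: perorthalthis → perorithalithis.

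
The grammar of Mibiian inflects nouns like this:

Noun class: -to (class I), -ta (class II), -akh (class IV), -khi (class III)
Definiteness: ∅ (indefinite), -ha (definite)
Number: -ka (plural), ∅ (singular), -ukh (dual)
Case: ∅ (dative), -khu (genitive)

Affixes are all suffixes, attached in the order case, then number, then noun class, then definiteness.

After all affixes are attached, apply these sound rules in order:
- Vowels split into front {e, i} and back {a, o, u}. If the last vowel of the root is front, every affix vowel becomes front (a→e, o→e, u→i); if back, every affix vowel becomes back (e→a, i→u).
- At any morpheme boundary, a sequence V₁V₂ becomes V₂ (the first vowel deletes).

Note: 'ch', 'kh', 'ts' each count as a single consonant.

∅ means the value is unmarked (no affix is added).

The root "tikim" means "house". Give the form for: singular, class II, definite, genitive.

tikimkhitehe

Attach case genitive -khu → tikimkhu.
number = singular: zero marking, form stays tikimkhu.
Attach noun class class II -ta → tikimkhuta.
Attach definiteness definite -ha → tikimkhutaha.
Apply vowel harmony: tikimkhutaha → tikimkhitehe.
Vowel deletion: no change.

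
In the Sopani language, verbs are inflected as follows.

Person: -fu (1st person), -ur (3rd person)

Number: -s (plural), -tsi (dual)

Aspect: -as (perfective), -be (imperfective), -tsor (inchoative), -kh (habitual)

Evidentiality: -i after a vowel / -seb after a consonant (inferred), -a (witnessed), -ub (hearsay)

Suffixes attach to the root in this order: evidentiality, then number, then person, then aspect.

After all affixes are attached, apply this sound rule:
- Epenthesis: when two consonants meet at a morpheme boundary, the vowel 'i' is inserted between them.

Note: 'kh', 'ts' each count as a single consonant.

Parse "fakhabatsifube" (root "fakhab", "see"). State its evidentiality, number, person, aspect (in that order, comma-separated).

witnessed, dual, 1st person, imperfective

Segment: fakhab-a-tsi-fu-be.
evidentiality: -a → witnessed.
number: -tsi → dual.
person: -fu → 1st person.
aspect: -be → imperfective.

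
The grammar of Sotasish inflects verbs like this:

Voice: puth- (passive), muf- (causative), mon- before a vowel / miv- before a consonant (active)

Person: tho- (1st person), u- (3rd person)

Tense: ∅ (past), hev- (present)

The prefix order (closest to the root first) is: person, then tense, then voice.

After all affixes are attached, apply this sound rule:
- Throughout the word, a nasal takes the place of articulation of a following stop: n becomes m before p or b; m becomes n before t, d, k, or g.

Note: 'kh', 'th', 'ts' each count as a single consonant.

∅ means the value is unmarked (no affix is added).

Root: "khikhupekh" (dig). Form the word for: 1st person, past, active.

mivthokhikhupekh

Attach person 1st person tho- → thokhikhupekh.
tense = past: zero marking, form stays thokhikhupekh.
Attach voice active miv- (before consonant 'th') → mivthokhikhupekh.
Nasal assimilation: no change.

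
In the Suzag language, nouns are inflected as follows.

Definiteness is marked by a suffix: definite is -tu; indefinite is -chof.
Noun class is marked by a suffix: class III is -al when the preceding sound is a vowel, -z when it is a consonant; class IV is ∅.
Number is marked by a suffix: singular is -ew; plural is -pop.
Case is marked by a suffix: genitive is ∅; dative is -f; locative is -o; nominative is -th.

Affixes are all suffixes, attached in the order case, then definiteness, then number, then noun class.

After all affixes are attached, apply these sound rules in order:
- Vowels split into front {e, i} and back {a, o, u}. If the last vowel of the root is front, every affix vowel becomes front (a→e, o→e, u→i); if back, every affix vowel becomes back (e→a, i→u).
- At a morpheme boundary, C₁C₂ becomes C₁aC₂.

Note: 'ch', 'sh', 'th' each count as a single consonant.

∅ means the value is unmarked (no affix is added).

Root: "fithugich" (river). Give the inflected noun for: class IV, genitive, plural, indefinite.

fithugichachefapep

case = genitive: zero marking, form stays fithugich.
Attach definiteness indefinite -chof → fithugichchof.
Attach number plural -pop → fithugichchofpop.
noun class = class IV: zero marking, form stays fithugichchofpop.
Apply vowel harmony: fithugichchofpop → fithugichchefpep.
Apply epenthesis: fithugichchefpep → fithugichachefapep.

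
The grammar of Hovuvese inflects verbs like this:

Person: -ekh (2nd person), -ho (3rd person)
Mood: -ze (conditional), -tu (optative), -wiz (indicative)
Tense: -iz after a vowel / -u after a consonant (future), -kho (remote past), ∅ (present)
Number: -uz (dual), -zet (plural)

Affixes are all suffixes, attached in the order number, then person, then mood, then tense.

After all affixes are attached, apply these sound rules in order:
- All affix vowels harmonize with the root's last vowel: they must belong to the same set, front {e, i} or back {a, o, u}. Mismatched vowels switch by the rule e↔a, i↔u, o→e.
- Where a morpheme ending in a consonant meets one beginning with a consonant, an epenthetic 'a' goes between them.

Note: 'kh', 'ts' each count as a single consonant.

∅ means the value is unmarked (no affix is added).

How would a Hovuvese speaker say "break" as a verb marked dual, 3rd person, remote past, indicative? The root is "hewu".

hewuuzahowuzakho

Attach number dual -uz → hewuuz.
Attach person 3rd person -ho → hewuuzho.
Attach mood indicative -wiz → hewuuzhowiz.
Attach tense remote past -kho → hewuuzhowizkho.
Apply vowel harmony: hewuuzhowizkho → hewuuzhowuzkho.
Apply epenthesis: hewuuzhowuzkho → hewuuzahowuzakho.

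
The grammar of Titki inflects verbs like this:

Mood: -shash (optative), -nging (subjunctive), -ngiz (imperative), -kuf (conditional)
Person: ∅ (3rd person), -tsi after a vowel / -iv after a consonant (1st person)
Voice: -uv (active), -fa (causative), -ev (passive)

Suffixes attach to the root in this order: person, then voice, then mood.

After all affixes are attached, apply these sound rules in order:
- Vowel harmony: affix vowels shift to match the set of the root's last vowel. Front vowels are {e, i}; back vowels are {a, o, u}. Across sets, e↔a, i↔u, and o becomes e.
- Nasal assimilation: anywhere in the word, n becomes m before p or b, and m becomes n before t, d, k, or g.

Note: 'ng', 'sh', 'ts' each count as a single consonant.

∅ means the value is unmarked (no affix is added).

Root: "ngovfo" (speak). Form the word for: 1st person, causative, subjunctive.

ngovfotsufangung

Attach person 1st person -tsi (after vowel 'o') → ngovfotsi.
Attach voice causative -fa → ngovfotsifa.
Attach mood subjunctive -nging → ngovfotsifanging.
Apply vowel harmony: ngovfotsifanging → ngovfotsufangung.
Nasal assimilation: no change.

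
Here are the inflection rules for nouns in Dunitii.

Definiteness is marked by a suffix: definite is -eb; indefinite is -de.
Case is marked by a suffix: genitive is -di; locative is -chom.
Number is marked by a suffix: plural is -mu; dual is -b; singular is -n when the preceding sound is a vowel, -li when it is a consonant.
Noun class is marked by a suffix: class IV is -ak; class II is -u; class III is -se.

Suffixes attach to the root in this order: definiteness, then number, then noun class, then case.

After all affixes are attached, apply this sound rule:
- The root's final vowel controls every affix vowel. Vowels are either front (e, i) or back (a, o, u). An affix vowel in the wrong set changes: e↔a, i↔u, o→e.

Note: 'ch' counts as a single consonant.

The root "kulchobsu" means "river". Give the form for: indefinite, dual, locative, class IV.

kulchobsudabakchom

Attach definiteness indefinite -de → kulchobsude.
Attach number dual -b → kulchobsudeb.
Attach noun class class IV -ak → kulchobsudebak.
Attach case locative -chom → kulchobsudebakchom.
Apply vowel harmony: kulchobsudebakchom → kulchobsudabakchom.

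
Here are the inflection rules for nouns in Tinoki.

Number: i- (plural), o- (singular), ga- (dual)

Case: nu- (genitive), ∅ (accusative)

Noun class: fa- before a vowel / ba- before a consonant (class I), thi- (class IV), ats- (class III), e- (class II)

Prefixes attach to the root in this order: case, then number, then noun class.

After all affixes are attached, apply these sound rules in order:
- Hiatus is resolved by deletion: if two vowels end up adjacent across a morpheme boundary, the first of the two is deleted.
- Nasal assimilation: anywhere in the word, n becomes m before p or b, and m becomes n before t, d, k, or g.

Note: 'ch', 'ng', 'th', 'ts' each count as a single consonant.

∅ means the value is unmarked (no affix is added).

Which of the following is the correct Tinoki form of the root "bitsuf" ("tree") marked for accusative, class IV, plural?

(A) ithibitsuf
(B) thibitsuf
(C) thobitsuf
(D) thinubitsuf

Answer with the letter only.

B

case = accusative: zero marking, form stays bitsuf.
Attach number plural i- → ibitsuf.
Attach noun class class IV thi- → thiibitsuf.
Apply vowel deletion: thiibitsuf → thibitsuf.
Nasal assimilation: no change.
So the correct form is thibitsuf, option (B).
(D) thinubitsuf is wrong: it uses genitive instead of accusative for case.
(C) thobitsuf is wrong: it uses singular instead of plural for number.
(A) ithibitsuf is wrong: it has the affixes in the wrong order.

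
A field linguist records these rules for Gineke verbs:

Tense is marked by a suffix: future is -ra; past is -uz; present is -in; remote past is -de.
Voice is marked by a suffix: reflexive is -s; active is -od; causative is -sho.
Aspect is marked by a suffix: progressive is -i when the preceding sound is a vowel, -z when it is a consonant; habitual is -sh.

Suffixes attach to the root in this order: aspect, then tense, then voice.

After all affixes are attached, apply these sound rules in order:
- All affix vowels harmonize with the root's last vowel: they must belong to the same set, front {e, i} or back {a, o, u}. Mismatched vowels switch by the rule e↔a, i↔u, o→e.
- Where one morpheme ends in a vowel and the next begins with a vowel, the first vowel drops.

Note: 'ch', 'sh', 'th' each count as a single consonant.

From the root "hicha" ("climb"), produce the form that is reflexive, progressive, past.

hichuzs

Attach aspect progressive -i (after vowel 'a') → hichai.
Attach tense past -uz → hichaiuz.
Attach voice reflexive -s → hichaiuzs.
Apply vowel harmony: hichaiuzs → hichauuzs.
Apply vowel deletion: hichauuzs → hichuzs.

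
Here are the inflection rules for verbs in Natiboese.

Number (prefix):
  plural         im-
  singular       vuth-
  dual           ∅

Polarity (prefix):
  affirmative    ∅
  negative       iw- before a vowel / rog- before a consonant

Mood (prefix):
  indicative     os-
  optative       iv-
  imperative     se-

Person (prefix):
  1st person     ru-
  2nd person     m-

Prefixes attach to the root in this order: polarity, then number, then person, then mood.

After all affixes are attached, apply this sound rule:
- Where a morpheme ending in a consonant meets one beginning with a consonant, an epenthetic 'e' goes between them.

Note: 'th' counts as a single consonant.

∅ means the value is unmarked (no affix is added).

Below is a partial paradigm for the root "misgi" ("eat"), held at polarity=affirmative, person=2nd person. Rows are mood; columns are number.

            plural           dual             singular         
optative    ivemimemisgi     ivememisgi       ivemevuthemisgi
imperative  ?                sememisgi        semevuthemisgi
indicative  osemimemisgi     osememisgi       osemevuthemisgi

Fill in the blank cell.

polarity = affirmative: zero marking, form stays misgi.
Attach number plural im- → immisgi.
Attach person 2nd person m- → mimmisgi.
Attach mood imperative se- → semimmisgi.
Apply epenthesis: semimmisgi → semimemisgi.

semimemisgi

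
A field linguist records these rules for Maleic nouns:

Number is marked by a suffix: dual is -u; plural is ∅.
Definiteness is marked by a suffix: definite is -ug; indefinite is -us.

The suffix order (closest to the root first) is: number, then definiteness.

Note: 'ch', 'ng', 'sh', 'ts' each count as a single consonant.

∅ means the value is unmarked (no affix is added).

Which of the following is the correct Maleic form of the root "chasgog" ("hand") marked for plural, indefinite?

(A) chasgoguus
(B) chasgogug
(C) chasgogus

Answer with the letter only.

number = plural: zero marking, form stays chasgog.
Attach definiteness indefinite -us → chasgogus.
So the correct form is chasgogus, option (C).
(B) chasgogug is wrong: it uses definite instead of indefinite for definiteness.
(A) chasgoguus is wrong: it uses dual instead of plural for number.

C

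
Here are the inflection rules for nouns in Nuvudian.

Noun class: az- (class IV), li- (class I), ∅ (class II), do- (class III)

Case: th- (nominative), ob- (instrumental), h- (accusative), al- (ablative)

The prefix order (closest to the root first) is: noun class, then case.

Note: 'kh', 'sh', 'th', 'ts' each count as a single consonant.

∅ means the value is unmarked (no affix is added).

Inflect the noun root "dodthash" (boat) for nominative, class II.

thdodthash

noun class = class II: zero marking, form stays dodthash.
Attach case nominative th- → thdodthash.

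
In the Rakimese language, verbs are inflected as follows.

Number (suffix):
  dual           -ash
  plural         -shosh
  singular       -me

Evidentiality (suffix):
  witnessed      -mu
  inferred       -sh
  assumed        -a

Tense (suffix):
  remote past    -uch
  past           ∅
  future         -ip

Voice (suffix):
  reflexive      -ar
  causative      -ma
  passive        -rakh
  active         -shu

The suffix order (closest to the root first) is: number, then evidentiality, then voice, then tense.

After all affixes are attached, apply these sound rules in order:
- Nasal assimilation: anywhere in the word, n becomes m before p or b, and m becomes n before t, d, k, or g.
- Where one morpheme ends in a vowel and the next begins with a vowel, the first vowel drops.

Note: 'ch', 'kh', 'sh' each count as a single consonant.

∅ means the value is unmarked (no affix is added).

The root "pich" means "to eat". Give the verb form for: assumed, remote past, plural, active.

Attach number plural -shosh → pichshosh.
Attach evidentiality assumed -a → pichshosha.
Attach voice active -shu → pichshoshashu.
Attach tense remote past -uch → pichshoshashuuch.
Nasal assimilation: no change.
Apply vowel deletion: pichshoshashuuch → pichshoshashuch.

pichshoshashuch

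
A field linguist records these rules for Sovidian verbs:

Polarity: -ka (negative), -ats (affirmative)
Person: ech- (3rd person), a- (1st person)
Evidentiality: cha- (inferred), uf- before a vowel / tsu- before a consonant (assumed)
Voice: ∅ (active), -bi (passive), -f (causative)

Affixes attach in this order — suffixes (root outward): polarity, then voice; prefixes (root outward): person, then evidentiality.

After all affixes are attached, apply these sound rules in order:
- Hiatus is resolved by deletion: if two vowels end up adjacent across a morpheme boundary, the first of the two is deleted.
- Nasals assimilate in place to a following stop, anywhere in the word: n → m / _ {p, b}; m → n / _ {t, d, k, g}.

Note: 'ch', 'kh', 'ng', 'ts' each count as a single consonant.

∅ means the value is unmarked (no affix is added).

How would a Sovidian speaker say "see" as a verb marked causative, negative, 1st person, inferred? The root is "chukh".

chachukhkaf

Attach polarity negative -ka → chukhka.
Attach voice causative -f → chukhkaf.
Attach person 1st person a- → achukhkaf.
Attach evidentiality inferred cha- → chaachukhkaf.
Apply vowel deletion: chaachukhkaf → chachukhkaf.
Nasal assimilation: no change.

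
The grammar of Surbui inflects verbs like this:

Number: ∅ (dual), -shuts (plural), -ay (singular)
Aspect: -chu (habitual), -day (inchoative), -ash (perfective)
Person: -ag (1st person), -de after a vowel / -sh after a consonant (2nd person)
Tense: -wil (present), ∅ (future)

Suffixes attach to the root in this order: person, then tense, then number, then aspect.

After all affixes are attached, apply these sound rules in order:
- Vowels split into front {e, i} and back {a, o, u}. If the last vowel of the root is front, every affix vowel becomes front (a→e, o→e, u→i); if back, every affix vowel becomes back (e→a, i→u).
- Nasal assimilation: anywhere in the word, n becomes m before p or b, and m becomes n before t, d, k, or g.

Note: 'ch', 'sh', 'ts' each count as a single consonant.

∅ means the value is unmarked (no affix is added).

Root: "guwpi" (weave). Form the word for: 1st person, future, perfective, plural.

Attach person 1st person -ag → guwpiag.
tense = future: zero marking, form stays guwpiag.
Attach number plural -shuts → guwpiagshuts.
Attach aspect perfective -ash → guwpiagshutsash.
Apply vowel harmony: guwpiagshutsash → guwpiegshitsesh.
Nasal assimilation: no change.

guwpiegshitsesh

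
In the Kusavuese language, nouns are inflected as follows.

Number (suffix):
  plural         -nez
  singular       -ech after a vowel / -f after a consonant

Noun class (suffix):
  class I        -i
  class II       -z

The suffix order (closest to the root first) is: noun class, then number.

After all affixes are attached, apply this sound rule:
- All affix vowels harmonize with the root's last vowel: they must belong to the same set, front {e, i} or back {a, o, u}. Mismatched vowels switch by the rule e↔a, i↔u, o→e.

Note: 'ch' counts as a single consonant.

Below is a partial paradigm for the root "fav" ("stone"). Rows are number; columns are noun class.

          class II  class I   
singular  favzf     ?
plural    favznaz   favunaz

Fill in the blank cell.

Attach noun class class I -i → favi.
Attach number singular -ech (after vowel 'i') → faviech.
Apply vowel harmony: faviech → favuach.

favuach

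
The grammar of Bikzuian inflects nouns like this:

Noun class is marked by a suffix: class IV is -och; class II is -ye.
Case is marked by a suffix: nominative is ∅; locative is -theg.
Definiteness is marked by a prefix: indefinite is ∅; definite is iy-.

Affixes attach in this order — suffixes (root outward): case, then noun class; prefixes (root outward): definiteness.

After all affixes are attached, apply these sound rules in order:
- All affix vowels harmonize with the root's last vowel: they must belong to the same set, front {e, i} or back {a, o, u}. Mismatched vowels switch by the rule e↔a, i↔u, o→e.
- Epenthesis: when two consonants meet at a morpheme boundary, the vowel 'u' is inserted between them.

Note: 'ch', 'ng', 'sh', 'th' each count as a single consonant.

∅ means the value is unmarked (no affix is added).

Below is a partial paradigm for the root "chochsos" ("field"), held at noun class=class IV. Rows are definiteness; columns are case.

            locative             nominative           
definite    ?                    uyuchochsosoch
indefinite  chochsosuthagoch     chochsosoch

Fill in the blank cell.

Attach case locative -theg → chochsostheg.
Attach definiteness definite iy- → iychochsostheg.
Attach noun class class IV -och → iychochsosthegoch.
Apply vowel harmony: iychochsosthegoch → uychochsosthagoch.
Apply epenthesis: uychochsosthagoch → uyuchochsosuthagoch.

uyuchochsosuthagoch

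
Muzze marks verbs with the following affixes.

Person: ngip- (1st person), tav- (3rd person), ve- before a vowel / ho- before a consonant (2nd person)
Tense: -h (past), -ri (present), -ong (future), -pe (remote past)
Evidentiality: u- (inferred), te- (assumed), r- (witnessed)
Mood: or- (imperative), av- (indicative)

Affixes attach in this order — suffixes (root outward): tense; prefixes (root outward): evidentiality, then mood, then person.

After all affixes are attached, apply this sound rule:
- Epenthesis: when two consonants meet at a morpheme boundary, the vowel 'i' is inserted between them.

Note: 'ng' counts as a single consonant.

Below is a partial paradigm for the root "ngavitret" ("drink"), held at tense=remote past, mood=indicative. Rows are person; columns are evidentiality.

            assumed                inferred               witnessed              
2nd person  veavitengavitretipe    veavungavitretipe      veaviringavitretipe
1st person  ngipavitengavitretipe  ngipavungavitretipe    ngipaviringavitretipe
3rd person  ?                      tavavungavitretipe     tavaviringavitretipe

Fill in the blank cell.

tavavitengavitretipe

Attach tense remote past -pe → ngavitretpe.
Attach evidentiality assumed te- → tengavitretpe.
Attach mood indicative av- → avtengavitretpe.
Attach person 3rd person tav- → tavavtengavitretpe.
Apply epenthesis: tavavtengavitretpe → tavavitengavitretipe.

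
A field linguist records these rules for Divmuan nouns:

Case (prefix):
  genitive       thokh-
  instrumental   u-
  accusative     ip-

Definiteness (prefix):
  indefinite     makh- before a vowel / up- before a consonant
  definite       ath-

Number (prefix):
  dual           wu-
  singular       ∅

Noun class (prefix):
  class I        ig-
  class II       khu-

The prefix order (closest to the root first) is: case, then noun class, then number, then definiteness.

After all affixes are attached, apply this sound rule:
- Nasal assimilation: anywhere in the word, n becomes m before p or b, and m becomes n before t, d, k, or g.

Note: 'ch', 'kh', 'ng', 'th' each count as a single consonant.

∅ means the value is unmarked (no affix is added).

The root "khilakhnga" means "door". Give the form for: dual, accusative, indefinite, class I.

upwuigipkhilakhnga

Attach case accusative ip- → ipkhilakhnga.
Attach noun class class I ig- → igipkhilakhnga.
Attach number dual wu- → wuigipkhilakhnga.
Attach definiteness indefinite up- (before consonant 'w') → upwuigipkhilakhnga.
Nasal assimilation: no change.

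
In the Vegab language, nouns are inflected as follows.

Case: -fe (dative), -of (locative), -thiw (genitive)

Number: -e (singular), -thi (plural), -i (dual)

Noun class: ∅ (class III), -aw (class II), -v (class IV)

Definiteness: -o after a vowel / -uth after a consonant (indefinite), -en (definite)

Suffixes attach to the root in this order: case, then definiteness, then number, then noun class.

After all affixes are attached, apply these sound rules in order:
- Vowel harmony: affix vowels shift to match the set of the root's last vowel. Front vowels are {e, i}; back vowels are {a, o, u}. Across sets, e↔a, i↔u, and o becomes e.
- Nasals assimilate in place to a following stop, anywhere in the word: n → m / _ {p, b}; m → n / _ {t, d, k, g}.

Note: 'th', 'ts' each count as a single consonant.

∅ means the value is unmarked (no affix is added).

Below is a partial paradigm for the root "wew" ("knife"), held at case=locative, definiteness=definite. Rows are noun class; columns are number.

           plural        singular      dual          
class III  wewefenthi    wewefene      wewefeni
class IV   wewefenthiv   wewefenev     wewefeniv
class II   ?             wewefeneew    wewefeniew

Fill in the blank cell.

wewefenthiew

Attach case locative -of → wewof.
Attach definiteness definite -en → wewofen.
Attach number plural -thi → wewofenthi.
Attach noun class class II -aw → wewofenthiaw.
Apply vowel harmony: wewofenthiaw → wewefenthiew.
Nasal assimilation: no change.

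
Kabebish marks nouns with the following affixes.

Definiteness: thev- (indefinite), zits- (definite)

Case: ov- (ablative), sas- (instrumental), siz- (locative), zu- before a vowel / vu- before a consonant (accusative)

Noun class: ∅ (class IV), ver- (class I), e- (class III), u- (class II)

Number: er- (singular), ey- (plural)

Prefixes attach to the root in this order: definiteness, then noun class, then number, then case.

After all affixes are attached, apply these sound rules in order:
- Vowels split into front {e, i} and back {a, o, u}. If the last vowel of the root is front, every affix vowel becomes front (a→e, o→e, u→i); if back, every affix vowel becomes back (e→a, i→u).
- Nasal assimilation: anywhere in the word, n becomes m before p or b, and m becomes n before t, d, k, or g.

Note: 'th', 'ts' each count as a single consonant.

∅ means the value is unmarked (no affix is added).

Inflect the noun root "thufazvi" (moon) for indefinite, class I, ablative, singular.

Attach definiteness indefinite thev- → thevthufazvi.
Attach noun class class I ver- → verthevthufazvi.
Attach number singular er- → erverthevthufazvi.
Attach case ablative ov- → oververthevthufazvi.
Apply vowel harmony: oververthevthufazvi → eververthevthufazvi.
Nasal assimilation: no change.

eververthevthufazvi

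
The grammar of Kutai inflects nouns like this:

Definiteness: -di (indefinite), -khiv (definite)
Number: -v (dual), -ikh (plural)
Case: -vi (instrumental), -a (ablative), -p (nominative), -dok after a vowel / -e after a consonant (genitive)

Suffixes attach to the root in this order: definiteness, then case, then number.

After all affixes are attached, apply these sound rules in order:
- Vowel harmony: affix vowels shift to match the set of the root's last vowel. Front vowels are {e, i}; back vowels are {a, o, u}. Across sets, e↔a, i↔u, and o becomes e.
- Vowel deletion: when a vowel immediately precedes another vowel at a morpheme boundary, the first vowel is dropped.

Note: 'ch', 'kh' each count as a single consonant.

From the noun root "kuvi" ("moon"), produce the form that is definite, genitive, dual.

kuvikhivev

Attach definiteness definite -khiv → kuvikhiv.
Attach case genitive -e (after consonant 'v') → kuvikhive.
Attach number dual -v → kuvikhivev.
Vowel harmony: no change.
Vowel deletion: no change.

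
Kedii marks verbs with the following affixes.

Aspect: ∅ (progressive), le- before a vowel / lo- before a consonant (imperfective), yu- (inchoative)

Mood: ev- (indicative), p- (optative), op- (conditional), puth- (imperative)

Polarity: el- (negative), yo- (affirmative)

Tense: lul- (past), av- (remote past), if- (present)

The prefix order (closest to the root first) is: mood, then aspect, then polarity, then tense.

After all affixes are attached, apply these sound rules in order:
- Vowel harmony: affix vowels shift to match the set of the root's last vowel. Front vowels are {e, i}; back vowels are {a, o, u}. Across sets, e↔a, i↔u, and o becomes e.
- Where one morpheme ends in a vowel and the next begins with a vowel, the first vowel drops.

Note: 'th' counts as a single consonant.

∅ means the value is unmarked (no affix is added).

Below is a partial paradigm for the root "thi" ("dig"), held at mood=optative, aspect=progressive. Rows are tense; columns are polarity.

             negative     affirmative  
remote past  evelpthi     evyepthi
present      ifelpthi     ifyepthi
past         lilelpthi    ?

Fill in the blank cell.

lilyepthi

Attach mood optative p- → pthi.
aspect = progressive: zero marking, form stays pthi.
Attach polarity affirmative yo- → yopthi.
Attach tense past lul- → lulyopthi.
Apply vowel harmony: lulyopthi → lilyepthi.
Vowel deletion: no change.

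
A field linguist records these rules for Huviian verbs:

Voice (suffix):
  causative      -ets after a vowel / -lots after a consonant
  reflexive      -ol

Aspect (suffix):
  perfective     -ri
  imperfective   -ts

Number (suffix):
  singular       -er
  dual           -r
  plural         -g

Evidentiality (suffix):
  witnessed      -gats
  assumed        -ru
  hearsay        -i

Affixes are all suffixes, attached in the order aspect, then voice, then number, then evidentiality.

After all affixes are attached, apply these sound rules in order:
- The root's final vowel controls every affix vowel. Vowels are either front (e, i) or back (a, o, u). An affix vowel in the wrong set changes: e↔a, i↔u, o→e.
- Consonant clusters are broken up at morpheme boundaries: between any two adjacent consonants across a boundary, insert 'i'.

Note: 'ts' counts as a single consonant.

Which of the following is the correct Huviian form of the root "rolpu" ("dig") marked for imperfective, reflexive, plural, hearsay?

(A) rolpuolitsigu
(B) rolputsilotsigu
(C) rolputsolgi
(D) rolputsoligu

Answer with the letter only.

D

Attach aspect imperfective -ts → rolputs.
Attach voice reflexive -ol → rolputsol.
Attach number plural -g → rolputsolg.
Attach evidentiality hearsay -i → rolputsolgi.
Apply vowel harmony: rolputsolgi → rolputsolgu.
Apply epenthesis: rolputsolgu → rolputsoligu.
So the correct form is rolputsoligu, option (D).
(B) rolputsilotsigu is wrong: it uses causative instead of reflexive for voice.
(C) rolputsolgi is wrong: it fails to apply the sound rule(s).
(A) rolpuolitsigu is wrong: it has the affixes in the wrong order.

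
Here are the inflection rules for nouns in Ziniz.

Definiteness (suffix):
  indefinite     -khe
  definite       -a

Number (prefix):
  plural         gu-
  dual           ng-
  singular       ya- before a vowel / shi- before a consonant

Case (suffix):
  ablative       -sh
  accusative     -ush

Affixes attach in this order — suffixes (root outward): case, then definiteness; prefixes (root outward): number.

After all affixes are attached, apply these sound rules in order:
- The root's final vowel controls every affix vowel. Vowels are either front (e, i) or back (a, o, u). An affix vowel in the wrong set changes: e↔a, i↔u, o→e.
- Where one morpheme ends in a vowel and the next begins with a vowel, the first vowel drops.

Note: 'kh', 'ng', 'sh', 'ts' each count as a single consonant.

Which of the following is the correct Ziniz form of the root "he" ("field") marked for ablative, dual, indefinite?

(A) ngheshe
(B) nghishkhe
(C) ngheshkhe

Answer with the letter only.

Attach case ablative -sh → hesh.
Attach number dual ng- → nghesh.
Attach definiteness indefinite -khe → ngheshkhe.
Vowel harmony: no change.
Vowel deletion: no change.
So the correct form is ngheshkhe, option (C).
(A) ngheshe is wrong: it uses definite instead of indefinite for definiteness.
(B) nghishkhe is wrong: it uses accusative instead of ablative for case.

C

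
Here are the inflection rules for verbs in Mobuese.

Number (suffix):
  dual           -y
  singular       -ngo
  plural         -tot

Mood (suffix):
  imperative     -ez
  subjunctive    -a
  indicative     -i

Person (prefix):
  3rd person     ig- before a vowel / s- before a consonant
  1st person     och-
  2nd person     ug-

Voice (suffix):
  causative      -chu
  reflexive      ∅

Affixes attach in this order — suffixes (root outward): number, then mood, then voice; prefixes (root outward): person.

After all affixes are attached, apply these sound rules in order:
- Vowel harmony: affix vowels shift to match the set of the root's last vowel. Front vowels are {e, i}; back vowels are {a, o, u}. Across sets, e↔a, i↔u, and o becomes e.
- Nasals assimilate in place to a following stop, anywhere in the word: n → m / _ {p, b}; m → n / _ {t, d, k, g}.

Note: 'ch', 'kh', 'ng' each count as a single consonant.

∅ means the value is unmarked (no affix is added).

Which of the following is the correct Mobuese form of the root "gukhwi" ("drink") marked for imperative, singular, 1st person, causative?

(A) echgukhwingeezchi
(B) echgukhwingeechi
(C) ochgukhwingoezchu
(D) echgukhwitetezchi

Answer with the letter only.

Attach person 1st person och- → ochgukhwi.
Attach number singular -ngo → ochgukhwingo.
Attach mood imperative -ez → ochgukhwingoez.
Attach voice causative -chu → ochgukhwingoezchu.
Apply vowel harmony: ochgukhwingoezchu → echgukhwingeezchi.
Nasal assimilation: no change.
So the correct form is echgukhwingeezchi, option (A).
(B) echgukhwingeechi is wrong: it uses subjunctive instead of imperative for mood.
(D) echgukhwitetezchi is wrong: it uses plural instead of singular for number.
(C) ochgukhwingoezchu is wrong: it fails to apply the sound rule(s).

A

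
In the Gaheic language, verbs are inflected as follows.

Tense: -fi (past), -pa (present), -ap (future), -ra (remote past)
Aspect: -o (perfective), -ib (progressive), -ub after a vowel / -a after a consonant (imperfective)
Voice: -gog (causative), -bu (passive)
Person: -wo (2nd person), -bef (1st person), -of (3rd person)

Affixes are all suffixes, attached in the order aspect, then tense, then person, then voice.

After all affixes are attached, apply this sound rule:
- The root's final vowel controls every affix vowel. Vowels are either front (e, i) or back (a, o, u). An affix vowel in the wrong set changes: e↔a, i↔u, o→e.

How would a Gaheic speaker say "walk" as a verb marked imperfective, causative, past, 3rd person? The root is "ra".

raubfuofgog

Attach aspect imperfective -ub (after vowel 'a') → raub.
Attach tense past -fi → raubfi.
Attach person 3rd person -of → raubfiof.
Attach voice causative -gog → raubfiofgog.
Apply vowel harmony: raubfiofgog → raubfuofgog.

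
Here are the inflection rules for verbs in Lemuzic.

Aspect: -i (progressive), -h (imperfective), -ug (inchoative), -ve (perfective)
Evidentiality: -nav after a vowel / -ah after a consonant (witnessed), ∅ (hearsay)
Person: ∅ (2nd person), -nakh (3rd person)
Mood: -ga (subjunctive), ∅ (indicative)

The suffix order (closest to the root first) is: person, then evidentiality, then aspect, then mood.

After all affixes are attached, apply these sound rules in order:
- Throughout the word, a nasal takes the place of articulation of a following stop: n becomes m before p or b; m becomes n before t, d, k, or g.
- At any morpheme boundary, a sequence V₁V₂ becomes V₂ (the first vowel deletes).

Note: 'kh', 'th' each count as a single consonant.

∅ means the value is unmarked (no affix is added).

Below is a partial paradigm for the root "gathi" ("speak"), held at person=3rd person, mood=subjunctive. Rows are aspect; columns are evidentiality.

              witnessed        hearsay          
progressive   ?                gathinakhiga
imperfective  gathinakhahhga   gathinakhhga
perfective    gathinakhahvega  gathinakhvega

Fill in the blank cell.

Attach person 3rd person -nakh → gathinakh.
Attach evidentiality witnessed -ah (after consonant 'kh') → gathinakhah.
Attach aspect progressive -i → gathinakhahi.
Attach mood subjunctive -ga → gathinakhahiga.
Nasal assimilation: no change.
Vowel deletion: no change.

gathinakhahiga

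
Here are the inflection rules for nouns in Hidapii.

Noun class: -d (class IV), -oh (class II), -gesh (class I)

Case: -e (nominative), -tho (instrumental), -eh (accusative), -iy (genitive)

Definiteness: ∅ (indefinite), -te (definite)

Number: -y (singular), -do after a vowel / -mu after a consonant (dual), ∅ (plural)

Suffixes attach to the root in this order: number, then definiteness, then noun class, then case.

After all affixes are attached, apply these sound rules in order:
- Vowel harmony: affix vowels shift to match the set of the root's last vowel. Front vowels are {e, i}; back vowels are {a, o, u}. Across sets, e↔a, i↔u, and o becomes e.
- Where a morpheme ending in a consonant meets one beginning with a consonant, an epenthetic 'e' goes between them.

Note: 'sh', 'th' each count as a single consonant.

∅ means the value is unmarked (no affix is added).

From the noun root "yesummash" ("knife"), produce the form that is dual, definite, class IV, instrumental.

Attach number dual -mu (after consonant 'sh') → yesummashmu.
Attach definiteness definite -te → yesummashmute.
Attach noun class class IV -d → yesummashmuted.
Attach case instrumental -tho → yesummashmutedtho.
Apply vowel harmony: yesummashmutedtho → yesummashmutadtho.
Apply epenthesis: yesummashmutadtho → yesummashemutadetho.

yesummashemutadetho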